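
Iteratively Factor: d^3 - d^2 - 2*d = (d)*(d^2 - d - 2) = d*(d + 1)*(d - 2)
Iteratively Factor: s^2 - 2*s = (s)*(s - 2)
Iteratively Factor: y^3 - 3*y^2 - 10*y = (y)*(y^2 - 3*y - 10) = y*(y + 2)*(y - 5)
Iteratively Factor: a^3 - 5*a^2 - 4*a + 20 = (a - 2)*(a^2 - 3*a - 10) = (a - 2)*(a + 2)*(a - 5)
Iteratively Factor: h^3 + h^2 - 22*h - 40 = (h - 5)*(h^2 + 6*h + 8) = (h - 5)*(h + 4)*(h + 2)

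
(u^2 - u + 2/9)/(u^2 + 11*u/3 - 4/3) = (u - 2/3)/(u + 4)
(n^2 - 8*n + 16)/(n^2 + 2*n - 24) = (n - 4)/(n + 6)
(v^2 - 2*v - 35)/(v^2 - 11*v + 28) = (v + 5)/(v - 4)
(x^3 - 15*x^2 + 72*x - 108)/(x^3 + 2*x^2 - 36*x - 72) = (x^2 - 9*x + 18)/(x^2 + 8*x + 12)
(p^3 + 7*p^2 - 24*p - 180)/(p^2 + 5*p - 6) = (p^2 + p - 30)/(p - 1)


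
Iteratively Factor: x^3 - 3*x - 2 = (x + 1)*(x^2 - x - 2) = (x + 1)^2*(x - 2)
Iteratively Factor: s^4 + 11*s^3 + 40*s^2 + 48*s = (s + 4)*(s^3 + 7*s^2 + 12*s) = (s + 3)*(s + 4)*(s^2 + 4*s) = s*(s + 3)*(s + 4)*(s + 4)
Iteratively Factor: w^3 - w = (w - 1)*(w^2 + w) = (w - 1)*(w + 1)*(w)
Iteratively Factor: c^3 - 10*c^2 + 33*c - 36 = (c - 3)*(c^2 - 7*c + 12) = (c - 3)^2*(c - 4)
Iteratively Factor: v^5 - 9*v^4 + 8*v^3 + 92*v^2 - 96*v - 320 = (v + 2)*(v^4 - 11*v^3 + 30*v^2 + 32*v - 160) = (v - 4)*(v + 2)*(v^3 - 7*v^2 + 2*v + 40) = (v - 4)^2*(v + 2)*(v^2 - 3*v - 10) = (v - 4)^2*(v + 2)^2*(v - 5)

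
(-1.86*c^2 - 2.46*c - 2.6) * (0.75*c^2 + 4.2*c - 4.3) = -1.395*c^4 - 9.657*c^3 - 4.284*c^2 - 0.342000000000002*c + 11.18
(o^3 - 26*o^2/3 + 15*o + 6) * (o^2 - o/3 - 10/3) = o^5 - 9*o^4 + 131*o^3/9 + 269*o^2/9 - 52*o - 20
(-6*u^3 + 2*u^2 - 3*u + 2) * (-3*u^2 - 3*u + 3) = 18*u^5 + 12*u^4 - 15*u^3 + 9*u^2 - 15*u + 6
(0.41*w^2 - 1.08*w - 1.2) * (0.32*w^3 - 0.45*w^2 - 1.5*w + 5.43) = 0.1312*w^5 - 0.5301*w^4 - 0.513*w^3 + 4.3863*w^2 - 4.0644*w - 6.516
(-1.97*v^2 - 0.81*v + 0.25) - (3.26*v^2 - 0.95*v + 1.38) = -5.23*v^2 + 0.14*v - 1.13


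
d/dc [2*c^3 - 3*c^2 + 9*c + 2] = 6*c^2 - 6*c + 9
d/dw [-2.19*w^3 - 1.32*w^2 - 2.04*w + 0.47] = -6.57*w^2 - 2.64*w - 2.04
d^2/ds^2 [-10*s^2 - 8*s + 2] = -20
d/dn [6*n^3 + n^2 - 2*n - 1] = 18*n^2 + 2*n - 2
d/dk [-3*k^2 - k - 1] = -6*k - 1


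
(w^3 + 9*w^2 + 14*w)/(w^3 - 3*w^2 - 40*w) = (w^2 + 9*w + 14)/(w^2 - 3*w - 40)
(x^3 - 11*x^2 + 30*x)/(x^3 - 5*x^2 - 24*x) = (-x^2 + 11*x - 30)/(-x^2 + 5*x + 24)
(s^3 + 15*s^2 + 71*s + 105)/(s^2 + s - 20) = (s^2 + 10*s + 21)/(s - 4)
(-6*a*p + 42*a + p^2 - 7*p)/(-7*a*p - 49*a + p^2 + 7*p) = (6*a*p - 42*a - p^2 + 7*p)/(7*a*p + 49*a - p^2 - 7*p)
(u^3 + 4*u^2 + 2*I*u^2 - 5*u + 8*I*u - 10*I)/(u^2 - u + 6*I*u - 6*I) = (u^2 + u*(5 + 2*I) + 10*I)/(u + 6*I)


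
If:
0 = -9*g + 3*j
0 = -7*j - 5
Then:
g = -5/21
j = -5/7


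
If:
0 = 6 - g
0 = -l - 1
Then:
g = 6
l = -1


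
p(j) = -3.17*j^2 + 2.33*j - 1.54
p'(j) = 2.33 - 6.34*j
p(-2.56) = -28.28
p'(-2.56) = 18.56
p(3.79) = -38.24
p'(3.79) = -21.70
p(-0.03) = -1.61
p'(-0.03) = 2.52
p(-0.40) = -2.98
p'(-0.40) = 4.87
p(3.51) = -32.42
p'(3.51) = -19.92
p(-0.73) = -4.93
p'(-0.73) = 6.96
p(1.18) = -3.20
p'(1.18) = -5.15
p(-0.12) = -1.87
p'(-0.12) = 3.09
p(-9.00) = -279.28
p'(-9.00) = 59.39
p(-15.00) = -749.74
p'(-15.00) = 97.43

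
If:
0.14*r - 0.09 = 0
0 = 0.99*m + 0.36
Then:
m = -0.36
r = 0.64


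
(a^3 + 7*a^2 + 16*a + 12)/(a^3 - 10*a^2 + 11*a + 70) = (a^2 + 5*a + 6)/(a^2 - 12*a + 35)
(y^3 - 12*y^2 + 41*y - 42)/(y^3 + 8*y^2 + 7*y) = (y^3 - 12*y^2 + 41*y - 42)/(y*(y^2 + 8*y + 7))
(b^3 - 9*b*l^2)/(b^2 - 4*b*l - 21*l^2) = b*(b - 3*l)/(b - 7*l)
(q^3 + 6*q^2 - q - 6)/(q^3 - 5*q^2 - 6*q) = (q^2 + 5*q - 6)/(q*(q - 6))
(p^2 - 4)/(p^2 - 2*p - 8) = (p - 2)/(p - 4)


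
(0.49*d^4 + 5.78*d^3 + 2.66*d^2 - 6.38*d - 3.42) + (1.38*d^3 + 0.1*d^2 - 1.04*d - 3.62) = 0.49*d^4 + 7.16*d^3 + 2.76*d^2 - 7.42*d - 7.04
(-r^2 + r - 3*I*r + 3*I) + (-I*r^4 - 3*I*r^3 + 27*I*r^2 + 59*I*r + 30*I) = -I*r^4 - 3*I*r^3 - r^2 + 27*I*r^2 + r + 56*I*r + 33*I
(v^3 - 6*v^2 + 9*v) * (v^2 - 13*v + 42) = v^5 - 19*v^4 + 129*v^3 - 369*v^2 + 378*v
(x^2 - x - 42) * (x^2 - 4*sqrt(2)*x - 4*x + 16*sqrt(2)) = x^4 - 4*sqrt(2)*x^3 - 5*x^3 - 38*x^2 + 20*sqrt(2)*x^2 + 168*x + 152*sqrt(2)*x - 672*sqrt(2)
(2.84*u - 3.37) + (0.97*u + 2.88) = 3.81*u - 0.49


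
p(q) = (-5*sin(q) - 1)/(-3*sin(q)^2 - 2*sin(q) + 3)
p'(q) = (6*sin(q)*cos(q) + 2*cos(q))*(-5*sin(q) - 1)/(-3*sin(q)^2 - 2*sin(q) + 3)^2 - 5*cos(q)/(-3*sin(q)^2 - 2*sin(q) + 3)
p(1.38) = 3.18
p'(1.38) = -2.06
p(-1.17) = 1.57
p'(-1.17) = -1.79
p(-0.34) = 0.20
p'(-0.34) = -1.41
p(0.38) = -1.55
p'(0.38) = -5.81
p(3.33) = -0.02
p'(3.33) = 1.51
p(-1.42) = 1.93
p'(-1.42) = -0.92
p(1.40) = 3.15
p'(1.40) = -1.79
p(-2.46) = 0.70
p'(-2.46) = 1.58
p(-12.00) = -3.46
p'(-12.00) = -18.32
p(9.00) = -1.84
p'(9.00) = 7.23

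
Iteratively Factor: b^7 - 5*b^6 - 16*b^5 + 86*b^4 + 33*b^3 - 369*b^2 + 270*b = (b)*(b^6 - 5*b^5 - 16*b^4 + 86*b^3 + 33*b^2 - 369*b + 270) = b*(b + 3)*(b^5 - 8*b^4 + 8*b^3 + 62*b^2 - 153*b + 90) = b*(b - 2)*(b + 3)*(b^4 - 6*b^3 - 4*b^2 + 54*b - 45) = b*(b - 5)*(b - 2)*(b + 3)*(b^3 - b^2 - 9*b + 9) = b*(b - 5)*(b - 3)*(b - 2)*(b + 3)*(b^2 + 2*b - 3) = b*(b - 5)*(b - 3)*(b - 2)*(b + 3)^2*(b - 1)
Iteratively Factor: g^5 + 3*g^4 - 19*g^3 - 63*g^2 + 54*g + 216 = (g + 3)*(g^4 - 19*g^2 - 6*g + 72) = (g + 3)^2*(g^3 - 3*g^2 - 10*g + 24) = (g + 3)^3*(g^2 - 6*g + 8) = (g - 2)*(g + 3)^3*(g - 4)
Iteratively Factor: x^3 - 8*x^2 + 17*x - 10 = (x - 5)*(x^2 - 3*x + 2) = (x - 5)*(x - 2)*(x - 1)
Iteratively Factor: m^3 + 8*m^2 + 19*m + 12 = (m + 4)*(m^2 + 4*m + 3) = (m + 3)*(m + 4)*(m + 1)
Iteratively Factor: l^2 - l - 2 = (l + 1)*(l - 2)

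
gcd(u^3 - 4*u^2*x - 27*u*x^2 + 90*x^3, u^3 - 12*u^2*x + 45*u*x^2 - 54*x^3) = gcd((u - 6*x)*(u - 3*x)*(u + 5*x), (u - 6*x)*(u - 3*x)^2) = u^2 - 9*u*x + 18*x^2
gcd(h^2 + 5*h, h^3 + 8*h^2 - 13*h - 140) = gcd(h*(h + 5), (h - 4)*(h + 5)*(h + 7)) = h + 5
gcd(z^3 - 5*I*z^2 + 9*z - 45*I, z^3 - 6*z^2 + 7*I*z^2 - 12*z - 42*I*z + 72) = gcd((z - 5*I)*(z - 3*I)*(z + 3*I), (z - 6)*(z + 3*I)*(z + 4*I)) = z + 3*I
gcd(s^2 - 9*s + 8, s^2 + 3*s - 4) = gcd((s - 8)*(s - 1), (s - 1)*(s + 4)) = s - 1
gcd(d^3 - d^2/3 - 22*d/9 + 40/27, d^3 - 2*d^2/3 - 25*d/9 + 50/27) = d^2 + d - 10/9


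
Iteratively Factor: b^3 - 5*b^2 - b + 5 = (b - 5)*(b^2 - 1) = (b - 5)*(b + 1)*(b - 1)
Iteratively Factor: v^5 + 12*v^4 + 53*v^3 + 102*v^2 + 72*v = (v + 3)*(v^4 + 9*v^3 + 26*v^2 + 24*v) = (v + 2)*(v + 3)*(v^3 + 7*v^2 + 12*v) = v*(v + 2)*(v + 3)*(v^2 + 7*v + 12) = v*(v + 2)*(v + 3)*(v + 4)*(v + 3)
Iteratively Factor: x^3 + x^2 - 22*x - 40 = (x + 4)*(x^2 - 3*x - 10) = (x - 5)*(x + 4)*(x + 2)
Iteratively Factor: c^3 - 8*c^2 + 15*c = (c)*(c^2 - 8*c + 15) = c*(c - 5)*(c - 3)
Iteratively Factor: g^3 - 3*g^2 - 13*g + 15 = (g - 5)*(g^2 + 2*g - 3) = (g - 5)*(g - 1)*(g + 3)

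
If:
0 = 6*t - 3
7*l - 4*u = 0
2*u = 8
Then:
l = 16/7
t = 1/2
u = 4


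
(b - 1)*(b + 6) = b^2 + 5*b - 6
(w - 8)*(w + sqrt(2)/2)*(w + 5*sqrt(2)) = w^3 - 8*w^2 + 11*sqrt(2)*w^2/2 - 44*sqrt(2)*w + 5*w - 40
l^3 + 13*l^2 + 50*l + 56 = (l + 2)*(l + 4)*(l + 7)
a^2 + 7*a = a*(a + 7)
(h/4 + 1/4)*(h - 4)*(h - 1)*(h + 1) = h^4/4 - 3*h^3/4 - 5*h^2/4 + 3*h/4 + 1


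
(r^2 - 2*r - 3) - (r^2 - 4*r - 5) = 2*r + 2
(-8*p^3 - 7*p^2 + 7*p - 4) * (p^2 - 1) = -8*p^5 - 7*p^4 + 15*p^3 + 3*p^2 - 7*p + 4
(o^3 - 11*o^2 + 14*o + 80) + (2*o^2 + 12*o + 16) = o^3 - 9*o^2 + 26*o + 96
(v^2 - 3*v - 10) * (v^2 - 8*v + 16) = v^4 - 11*v^3 + 30*v^2 + 32*v - 160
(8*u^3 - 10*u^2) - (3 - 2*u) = 8*u^3 - 10*u^2 + 2*u - 3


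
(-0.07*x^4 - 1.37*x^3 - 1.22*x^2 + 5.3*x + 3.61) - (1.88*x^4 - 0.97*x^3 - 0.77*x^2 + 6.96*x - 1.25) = -1.95*x^4 - 0.4*x^3 - 0.45*x^2 - 1.66*x + 4.86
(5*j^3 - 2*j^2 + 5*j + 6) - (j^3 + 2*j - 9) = 4*j^3 - 2*j^2 + 3*j + 15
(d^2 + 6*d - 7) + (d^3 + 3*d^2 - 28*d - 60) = d^3 + 4*d^2 - 22*d - 67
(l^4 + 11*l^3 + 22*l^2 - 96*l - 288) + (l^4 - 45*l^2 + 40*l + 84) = 2*l^4 + 11*l^3 - 23*l^2 - 56*l - 204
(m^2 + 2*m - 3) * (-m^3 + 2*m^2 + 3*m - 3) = -m^5 + 10*m^3 - 3*m^2 - 15*m + 9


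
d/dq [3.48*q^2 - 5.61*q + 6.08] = 6.96*q - 5.61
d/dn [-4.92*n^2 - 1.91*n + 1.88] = -9.84*n - 1.91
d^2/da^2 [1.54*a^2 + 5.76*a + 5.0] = 3.08000000000000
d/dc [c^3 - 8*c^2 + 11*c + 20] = 3*c^2 - 16*c + 11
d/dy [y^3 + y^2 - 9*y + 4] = 3*y^2 + 2*y - 9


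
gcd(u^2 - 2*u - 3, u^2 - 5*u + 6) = u - 3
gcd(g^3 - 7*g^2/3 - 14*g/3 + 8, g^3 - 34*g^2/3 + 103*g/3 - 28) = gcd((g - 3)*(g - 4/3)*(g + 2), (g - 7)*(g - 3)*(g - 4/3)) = g^2 - 13*g/3 + 4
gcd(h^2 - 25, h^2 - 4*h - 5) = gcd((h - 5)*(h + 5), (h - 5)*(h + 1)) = h - 5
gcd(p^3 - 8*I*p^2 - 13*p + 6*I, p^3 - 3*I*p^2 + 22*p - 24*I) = p^2 - 7*I*p - 6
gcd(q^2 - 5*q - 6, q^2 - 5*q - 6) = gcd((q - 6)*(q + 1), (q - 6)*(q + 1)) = q^2 - 5*q - 6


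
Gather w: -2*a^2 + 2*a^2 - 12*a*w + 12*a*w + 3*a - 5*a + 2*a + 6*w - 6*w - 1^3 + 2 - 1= 0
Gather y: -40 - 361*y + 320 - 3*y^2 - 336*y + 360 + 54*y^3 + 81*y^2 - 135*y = 54*y^3 + 78*y^2 - 832*y + 640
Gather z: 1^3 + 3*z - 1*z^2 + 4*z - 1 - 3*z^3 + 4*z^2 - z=-3*z^3 + 3*z^2 + 6*z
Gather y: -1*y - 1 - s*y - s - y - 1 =-s + y*(-s - 2) - 2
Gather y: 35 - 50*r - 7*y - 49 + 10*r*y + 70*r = 20*r + y*(10*r - 7) - 14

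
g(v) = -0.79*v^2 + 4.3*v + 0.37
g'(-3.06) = 9.13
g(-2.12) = -12.30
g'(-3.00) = 9.04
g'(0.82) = 3.00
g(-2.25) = -13.30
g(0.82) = 3.36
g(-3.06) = -20.19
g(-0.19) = -0.48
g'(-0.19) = 4.60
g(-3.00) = -19.64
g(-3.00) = -19.64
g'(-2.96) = 8.98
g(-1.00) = -4.72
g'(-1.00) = 5.88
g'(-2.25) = 7.86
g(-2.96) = -19.28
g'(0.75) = 3.12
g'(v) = 4.3 - 1.58*v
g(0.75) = 3.15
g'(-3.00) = 9.04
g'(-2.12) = 7.65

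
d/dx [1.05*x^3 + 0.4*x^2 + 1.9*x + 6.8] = 3.15*x^2 + 0.8*x + 1.9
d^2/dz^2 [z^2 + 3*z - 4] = 2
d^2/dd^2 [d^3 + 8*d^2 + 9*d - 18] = 6*d + 16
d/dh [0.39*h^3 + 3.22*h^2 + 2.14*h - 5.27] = 1.17*h^2 + 6.44*h + 2.14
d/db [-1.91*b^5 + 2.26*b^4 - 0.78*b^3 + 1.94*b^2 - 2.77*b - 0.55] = -9.55*b^4 + 9.04*b^3 - 2.34*b^2 + 3.88*b - 2.77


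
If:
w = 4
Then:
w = 4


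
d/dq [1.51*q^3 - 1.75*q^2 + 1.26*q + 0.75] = 4.53*q^2 - 3.5*q + 1.26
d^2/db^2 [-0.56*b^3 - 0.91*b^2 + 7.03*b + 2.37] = -3.36*b - 1.82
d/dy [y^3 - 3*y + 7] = 3*y^2 - 3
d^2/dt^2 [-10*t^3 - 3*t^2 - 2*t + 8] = -60*t - 6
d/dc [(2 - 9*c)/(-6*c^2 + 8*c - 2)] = (-27*c^2 + 12*c + 1)/(2*(9*c^4 - 24*c^3 + 22*c^2 - 8*c + 1))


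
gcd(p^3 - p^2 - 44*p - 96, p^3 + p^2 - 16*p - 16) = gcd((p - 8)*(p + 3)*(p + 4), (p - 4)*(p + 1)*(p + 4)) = p + 4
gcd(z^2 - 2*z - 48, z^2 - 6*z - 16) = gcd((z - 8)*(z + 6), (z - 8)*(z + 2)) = z - 8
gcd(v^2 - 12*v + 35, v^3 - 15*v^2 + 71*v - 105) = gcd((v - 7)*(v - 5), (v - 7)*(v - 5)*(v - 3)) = v^2 - 12*v + 35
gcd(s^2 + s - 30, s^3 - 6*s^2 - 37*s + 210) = s^2 + s - 30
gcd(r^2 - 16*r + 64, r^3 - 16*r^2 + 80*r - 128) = r - 8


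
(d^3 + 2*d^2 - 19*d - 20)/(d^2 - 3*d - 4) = d + 5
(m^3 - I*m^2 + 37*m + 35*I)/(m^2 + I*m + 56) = (m^2 + 6*I*m - 5)/(m + 8*I)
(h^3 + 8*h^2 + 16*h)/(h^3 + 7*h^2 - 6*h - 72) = h*(h + 4)/(h^2 + 3*h - 18)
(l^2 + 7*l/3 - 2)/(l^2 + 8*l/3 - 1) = (3*l - 2)/(3*l - 1)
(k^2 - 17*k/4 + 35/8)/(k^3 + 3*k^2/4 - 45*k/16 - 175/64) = 8*(2*k - 5)/(16*k^2 + 40*k + 25)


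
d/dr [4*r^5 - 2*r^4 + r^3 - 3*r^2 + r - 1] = 20*r^4 - 8*r^3 + 3*r^2 - 6*r + 1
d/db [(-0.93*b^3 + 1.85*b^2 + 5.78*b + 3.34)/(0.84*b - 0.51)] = (-1.5624*b^3 + 2.9769*b^2 - 1.887*b - 5.7534)/(0.7056*b^2 - 0.8568*b + 0.2601)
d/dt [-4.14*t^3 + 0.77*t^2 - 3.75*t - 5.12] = -12.42*t^2 + 1.54*t - 3.75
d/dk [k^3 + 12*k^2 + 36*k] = 3*k^2 + 24*k + 36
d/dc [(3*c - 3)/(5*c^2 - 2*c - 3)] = -15/(25*c^2 + 30*c + 9)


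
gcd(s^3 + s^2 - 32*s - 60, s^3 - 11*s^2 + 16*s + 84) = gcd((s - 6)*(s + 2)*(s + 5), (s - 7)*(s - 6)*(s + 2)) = s^2 - 4*s - 12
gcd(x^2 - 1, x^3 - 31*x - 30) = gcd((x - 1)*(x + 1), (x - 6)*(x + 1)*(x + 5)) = x + 1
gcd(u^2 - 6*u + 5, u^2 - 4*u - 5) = u - 5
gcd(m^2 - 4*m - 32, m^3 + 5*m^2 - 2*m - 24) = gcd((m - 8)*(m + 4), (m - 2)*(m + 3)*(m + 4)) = m + 4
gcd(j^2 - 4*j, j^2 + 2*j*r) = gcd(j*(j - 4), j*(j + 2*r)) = j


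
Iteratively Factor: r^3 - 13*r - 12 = (r - 4)*(r^2 + 4*r + 3) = (r - 4)*(r + 1)*(r + 3)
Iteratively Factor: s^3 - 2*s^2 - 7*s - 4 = (s + 1)*(s^2 - 3*s - 4) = (s - 4)*(s + 1)*(s + 1)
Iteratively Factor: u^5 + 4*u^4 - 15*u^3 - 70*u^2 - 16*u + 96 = (u + 3)*(u^4 + u^3 - 18*u^2 - 16*u + 32) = (u - 4)*(u + 3)*(u^3 + 5*u^2 + 2*u - 8) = (u - 4)*(u - 1)*(u + 3)*(u^2 + 6*u + 8) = (u - 4)*(u - 1)*(u + 2)*(u + 3)*(u + 4)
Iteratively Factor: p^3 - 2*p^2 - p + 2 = (p + 1)*(p^2 - 3*p + 2) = (p - 1)*(p + 1)*(p - 2)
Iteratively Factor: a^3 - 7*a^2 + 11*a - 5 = (a - 1)*(a^2 - 6*a + 5) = (a - 5)*(a - 1)*(a - 1)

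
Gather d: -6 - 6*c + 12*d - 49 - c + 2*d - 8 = -7*c + 14*d - 63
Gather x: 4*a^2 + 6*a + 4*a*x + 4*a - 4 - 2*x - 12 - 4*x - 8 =4*a^2 + 10*a + x*(4*a - 6) - 24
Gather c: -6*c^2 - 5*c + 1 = -6*c^2 - 5*c + 1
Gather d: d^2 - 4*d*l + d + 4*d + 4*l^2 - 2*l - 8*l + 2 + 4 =d^2 + d*(5 - 4*l) + 4*l^2 - 10*l + 6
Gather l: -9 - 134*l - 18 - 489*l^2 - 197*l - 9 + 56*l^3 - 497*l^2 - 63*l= 56*l^3 - 986*l^2 - 394*l - 36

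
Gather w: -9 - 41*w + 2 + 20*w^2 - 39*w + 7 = 20*w^2 - 80*w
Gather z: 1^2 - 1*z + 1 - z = 2 - 2*z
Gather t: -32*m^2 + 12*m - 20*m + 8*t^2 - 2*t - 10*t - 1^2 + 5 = -32*m^2 - 8*m + 8*t^2 - 12*t + 4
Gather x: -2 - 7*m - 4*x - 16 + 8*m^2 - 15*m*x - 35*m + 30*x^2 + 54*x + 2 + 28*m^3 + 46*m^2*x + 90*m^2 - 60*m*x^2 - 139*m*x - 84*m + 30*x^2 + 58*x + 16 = 28*m^3 + 98*m^2 - 126*m + x^2*(60 - 60*m) + x*(46*m^2 - 154*m + 108)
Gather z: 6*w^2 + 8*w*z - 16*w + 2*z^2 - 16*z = 6*w^2 - 16*w + 2*z^2 + z*(8*w - 16)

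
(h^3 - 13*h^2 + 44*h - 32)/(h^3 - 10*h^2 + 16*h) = (h^2 - 5*h + 4)/(h*(h - 2))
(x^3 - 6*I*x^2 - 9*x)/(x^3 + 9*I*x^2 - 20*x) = (x^2 - 6*I*x - 9)/(x^2 + 9*I*x - 20)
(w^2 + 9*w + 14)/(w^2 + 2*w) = (w + 7)/w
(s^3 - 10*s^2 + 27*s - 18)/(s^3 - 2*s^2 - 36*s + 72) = (s^2 - 4*s + 3)/(s^2 + 4*s - 12)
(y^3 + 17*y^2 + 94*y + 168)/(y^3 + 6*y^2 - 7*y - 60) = (y^2 + 13*y + 42)/(y^2 + 2*y - 15)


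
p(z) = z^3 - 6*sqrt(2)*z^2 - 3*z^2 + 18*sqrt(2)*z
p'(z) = 3*z^2 - 12*sqrt(2)*z - 6*z + 18*sqrt(2)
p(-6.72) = -993.18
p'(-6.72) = 315.29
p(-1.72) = -82.85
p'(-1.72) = 73.84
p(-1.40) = -60.89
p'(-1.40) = 63.49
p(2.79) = 3.34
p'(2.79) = -15.28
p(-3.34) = -250.41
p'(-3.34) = 135.64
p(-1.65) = -77.76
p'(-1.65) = 71.52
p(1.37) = 15.89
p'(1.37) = -0.38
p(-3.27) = -241.02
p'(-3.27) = 132.65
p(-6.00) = -782.21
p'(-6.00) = 271.28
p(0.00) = 0.00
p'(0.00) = 25.46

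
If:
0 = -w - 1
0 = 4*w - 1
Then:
No Solution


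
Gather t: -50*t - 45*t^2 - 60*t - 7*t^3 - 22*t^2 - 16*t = -7*t^3 - 67*t^2 - 126*t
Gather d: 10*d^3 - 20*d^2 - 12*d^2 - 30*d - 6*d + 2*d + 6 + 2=10*d^3 - 32*d^2 - 34*d + 8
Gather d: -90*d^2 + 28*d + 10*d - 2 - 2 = -90*d^2 + 38*d - 4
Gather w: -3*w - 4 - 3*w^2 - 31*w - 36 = -3*w^2 - 34*w - 40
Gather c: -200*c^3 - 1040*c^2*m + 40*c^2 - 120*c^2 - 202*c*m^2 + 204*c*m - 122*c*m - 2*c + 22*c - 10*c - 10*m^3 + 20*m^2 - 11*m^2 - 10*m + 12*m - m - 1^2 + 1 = -200*c^3 + c^2*(-1040*m - 80) + c*(-202*m^2 + 82*m + 10) - 10*m^3 + 9*m^2 + m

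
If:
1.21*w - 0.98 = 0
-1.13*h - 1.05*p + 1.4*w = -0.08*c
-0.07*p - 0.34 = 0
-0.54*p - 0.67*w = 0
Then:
No Solution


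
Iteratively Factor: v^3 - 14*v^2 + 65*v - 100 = (v - 5)*(v^2 - 9*v + 20) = (v - 5)^2*(v - 4)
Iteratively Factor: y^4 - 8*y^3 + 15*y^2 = (y - 5)*(y^3 - 3*y^2) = (y - 5)*(y - 3)*(y^2) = y*(y - 5)*(y - 3)*(y)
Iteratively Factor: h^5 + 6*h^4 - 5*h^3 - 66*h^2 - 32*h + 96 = (h + 4)*(h^4 + 2*h^3 - 13*h^2 - 14*h + 24) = (h - 3)*(h + 4)*(h^3 + 5*h^2 + 2*h - 8) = (h - 3)*(h + 2)*(h + 4)*(h^2 + 3*h - 4) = (h - 3)*(h + 2)*(h + 4)^2*(h - 1)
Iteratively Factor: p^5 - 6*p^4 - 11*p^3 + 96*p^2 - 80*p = (p)*(p^4 - 6*p^3 - 11*p^2 + 96*p - 80) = p*(p + 4)*(p^3 - 10*p^2 + 29*p - 20) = p*(p - 4)*(p + 4)*(p^2 - 6*p + 5) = p*(p - 4)*(p - 1)*(p + 4)*(p - 5)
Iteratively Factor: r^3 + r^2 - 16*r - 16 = (r + 4)*(r^2 - 3*r - 4) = (r - 4)*(r + 4)*(r + 1)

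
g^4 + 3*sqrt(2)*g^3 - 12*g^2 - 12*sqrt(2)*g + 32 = (g - 2)*(g + 2)*(g - sqrt(2))*(g + 4*sqrt(2))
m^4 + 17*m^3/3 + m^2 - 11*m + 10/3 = (m - 1)*(m - 1/3)*(m + 2)*(m + 5)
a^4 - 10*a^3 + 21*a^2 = a^2*(a - 7)*(a - 3)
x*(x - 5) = x^2 - 5*x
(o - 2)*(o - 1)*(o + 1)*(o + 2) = o^4 - 5*o^2 + 4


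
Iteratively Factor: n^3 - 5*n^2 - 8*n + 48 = (n + 3)*(n^2 - 8*n + 16) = (n - 4)*(n + 3)*(n - 4)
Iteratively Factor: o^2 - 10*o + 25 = (o - 5)*(o - 5)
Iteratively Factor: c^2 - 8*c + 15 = (c - 3)*(c - 5)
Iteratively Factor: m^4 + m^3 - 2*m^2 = (m - 1)*(m^3 + 2*m^2) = m*(m - 1)*(m^2 + 2*m) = m*(m - 1)*(m + 2)*(m)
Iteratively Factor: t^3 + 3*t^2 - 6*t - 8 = (t + 1)*(t^2 + 2*t - 8) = (t + 1)*(t + 4)*(t - 2)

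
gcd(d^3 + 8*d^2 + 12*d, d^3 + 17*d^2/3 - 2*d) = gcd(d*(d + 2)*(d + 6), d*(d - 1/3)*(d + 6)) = d^2 + 6*d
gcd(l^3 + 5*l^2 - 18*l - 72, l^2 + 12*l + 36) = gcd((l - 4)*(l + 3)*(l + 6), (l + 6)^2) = l + 6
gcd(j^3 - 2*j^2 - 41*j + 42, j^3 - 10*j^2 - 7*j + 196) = j - 7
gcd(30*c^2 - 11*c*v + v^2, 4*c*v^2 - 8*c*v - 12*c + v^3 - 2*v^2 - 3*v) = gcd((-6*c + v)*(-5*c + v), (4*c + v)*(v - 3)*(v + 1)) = 1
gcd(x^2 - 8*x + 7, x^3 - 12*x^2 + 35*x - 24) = x - 1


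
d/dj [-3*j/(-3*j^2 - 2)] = 3*(2 - 3*j^2)/(9*j^4 + 12*j^2 + 4)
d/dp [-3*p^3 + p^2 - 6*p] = -9*p^2 + 2*p - 6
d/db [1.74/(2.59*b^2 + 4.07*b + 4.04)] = (-9.0132*b - 7.0818)/(2.59*b^2 + 4.07*b + 4.04)^2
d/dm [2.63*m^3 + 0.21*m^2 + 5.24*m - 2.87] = 7.89*m^2 + 0.42*m + 5.24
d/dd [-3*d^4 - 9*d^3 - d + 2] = -12*d^3 - 27*d^2 - 1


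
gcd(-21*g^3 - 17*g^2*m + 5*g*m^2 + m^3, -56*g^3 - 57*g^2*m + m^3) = 7*g^2 + 8*g*m + m^2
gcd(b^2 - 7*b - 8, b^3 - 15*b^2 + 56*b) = b - 8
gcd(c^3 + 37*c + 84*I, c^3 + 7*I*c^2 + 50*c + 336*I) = c - 7*I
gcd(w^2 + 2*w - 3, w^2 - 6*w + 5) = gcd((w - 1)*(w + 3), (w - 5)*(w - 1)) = w - 1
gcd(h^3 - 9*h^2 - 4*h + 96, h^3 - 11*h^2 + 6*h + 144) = h^2 - 5*h - 24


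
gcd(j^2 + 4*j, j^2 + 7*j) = j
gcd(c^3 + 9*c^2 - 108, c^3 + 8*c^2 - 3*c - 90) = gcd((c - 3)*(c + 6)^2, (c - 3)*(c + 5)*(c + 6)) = c^2 + 3*c - 18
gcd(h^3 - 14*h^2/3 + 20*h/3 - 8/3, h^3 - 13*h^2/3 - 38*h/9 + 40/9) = h - 2/3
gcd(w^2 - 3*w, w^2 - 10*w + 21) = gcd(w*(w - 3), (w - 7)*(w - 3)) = w - 3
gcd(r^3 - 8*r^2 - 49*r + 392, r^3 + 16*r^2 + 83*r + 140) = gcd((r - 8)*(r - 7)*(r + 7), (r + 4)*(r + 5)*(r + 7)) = r + 7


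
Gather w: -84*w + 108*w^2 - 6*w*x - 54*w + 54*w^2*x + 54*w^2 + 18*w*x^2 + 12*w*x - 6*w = w^2*(54*x + 162) + w*(18*x^2 + 6*x - 144)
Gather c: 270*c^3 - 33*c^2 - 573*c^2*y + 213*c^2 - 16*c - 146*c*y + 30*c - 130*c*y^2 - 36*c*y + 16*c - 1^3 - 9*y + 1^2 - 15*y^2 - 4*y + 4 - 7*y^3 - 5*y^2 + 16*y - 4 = 270*c^3 + c^2*(180 - 573*y) + c*(-130*y^2 - 182*y + 30) - 7*y^3 - 20*y^2 + 3*y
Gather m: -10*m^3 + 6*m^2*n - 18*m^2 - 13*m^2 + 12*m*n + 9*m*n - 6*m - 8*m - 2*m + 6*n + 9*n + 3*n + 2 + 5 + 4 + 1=-10*m^3 + m^2*(6*n - 31) + m*(21*n - 16) + 18*n + 12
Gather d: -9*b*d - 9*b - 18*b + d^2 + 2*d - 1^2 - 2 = -27*b + d^2 + d*(2 - 9*b) - 3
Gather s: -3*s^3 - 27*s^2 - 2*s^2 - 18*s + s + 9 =-3*s^3 - 29*s^2 - 17*s + 9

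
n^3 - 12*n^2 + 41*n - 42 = (n - 7)*(n - 3)*(n - 2)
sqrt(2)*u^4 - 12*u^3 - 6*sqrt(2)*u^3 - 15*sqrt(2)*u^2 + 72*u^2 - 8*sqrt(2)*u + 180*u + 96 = (u - 8)*(u + 1)*(u - 6*sqrt(2))*(sqrt(2)*u + sqrt(2))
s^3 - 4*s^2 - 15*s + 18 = (s - 6)*(s - 1)*(s + 3)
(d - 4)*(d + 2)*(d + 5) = d^3 + 3*d^2 - 18*d - 40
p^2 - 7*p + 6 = (p - 6)*(p - 1)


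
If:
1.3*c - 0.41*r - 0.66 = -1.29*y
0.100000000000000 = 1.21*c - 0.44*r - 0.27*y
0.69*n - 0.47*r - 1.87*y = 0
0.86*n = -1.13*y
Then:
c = -0.80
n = -0.60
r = -2.70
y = 0.46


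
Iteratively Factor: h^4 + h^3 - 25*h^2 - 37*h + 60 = (h + 4)*(h^3 - 3*h^2 - 13*h + 15) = (h + 3)*(h + 4)*(h^2 - 6*h + 5) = (h - 5)*(h + 3)*(h + 4)*(h - 1)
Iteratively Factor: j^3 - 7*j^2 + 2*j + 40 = (j - 5)*(j^2 - 2*j - 8) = (j - 5)*(j + 2)*(j - 4)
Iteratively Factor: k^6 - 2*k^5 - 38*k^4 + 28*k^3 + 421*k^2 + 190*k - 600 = (k - 5)*(k^5 + 3*k^4 - 23*k^3 - 87*k^2 - 14*k + 120) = (k - 5)*(k - 1)*(k^4 + 4*k^3 - 19*k^2 - 106*k - 120) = (k - 5)*(k - 1)*(k + 2)*(k^3 + 2*k^2 - 23*k - 60) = (k - 5)*(k - 1)*(k + 2)*(k + 3)*(k^2 - k - 20) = (k - 5)^2*(k - 1)*(k + 2)*(k + 3)*(k + 4)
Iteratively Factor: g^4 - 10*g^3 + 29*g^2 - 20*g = (g - 5)*(g^3 - 5*g^2 + 4*g) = (g - 5)*(g - 1)*(g^2 - 4*g) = (g - 5)*(g - 4)*(g - 1)*(g)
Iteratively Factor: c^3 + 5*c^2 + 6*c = (c)*(c^2 + 5*c + 6) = c*(c + 3)*(c + 2)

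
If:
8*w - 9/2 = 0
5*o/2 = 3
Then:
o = 6/5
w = 9/16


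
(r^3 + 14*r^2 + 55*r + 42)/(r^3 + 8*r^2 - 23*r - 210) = (r + 1)/(r - 5)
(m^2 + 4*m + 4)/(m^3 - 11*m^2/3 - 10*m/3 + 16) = 3*(m + 2)/(3*m^2 - 17*m + 24)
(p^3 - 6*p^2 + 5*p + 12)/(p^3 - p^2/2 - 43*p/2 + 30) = 2*(p^2 - 2*p - 3)/(2*p^2 + 7*p - 15)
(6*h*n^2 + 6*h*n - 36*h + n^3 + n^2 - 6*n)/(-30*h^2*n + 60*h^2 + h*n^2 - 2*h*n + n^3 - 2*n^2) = (-n - 3)/(5*h - n)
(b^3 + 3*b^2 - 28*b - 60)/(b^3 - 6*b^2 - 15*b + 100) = (b^2 + 8*b + 12)/(b^2 - b - 20)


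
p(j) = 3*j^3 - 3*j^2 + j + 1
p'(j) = 9*j^2 - 6*j + 1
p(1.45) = 5.29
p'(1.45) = 11.22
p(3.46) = 92.81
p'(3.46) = 87.98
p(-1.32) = -12.45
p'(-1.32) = 24.60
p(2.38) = 26.83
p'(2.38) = 37.70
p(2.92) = 53.03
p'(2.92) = 60.22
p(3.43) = 90.20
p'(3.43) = 86.30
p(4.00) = 149.00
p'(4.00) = 121.00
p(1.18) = 2.93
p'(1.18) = 6.45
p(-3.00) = -110.00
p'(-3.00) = 100.00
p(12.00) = 4765.00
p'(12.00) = 1225.00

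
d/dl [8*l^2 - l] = 16*l - 1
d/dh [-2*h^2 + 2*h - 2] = 2 - 4*h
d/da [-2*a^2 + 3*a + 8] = 3 - 4*a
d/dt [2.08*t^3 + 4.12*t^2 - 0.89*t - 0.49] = 6.24*t^2 + 8.24*t - 0.89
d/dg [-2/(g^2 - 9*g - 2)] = 2*(2*g - 9)/(-g^2 + 9*g + 2)^2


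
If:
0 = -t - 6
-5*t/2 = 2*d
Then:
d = 15/2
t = -6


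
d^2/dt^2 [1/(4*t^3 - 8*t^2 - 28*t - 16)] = (6*t^2 - 28*t + 41)/(2*(t^7 - 8*t^6 + 6*t^5 + 60*t^4 - 15*t^3 - 204*t^2 - 208*t - 64))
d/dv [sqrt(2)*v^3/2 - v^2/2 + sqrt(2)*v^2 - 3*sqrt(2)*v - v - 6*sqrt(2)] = 3*sqrt(2)*v^2/2 - v + 2*sqrt(2)*v - 3*sqrt(2) - 1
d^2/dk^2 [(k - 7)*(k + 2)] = 2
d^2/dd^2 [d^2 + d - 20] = 2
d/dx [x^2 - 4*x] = 2*x - 4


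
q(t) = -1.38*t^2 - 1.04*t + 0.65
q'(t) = -2.76*t - 1.04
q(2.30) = -9.04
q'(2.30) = -7.39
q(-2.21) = -3.79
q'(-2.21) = 5.06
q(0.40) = 0.01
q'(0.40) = -2.14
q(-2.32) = -4.36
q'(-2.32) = 5.36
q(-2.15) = -3.49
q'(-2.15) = 4.89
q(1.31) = -3.08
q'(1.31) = -4.66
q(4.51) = -32.11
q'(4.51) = -13.49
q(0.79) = -1.03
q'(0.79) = -3.22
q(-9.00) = -101.77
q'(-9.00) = 23.80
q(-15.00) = -294.25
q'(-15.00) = 40.36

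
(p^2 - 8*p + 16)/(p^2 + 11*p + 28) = (p^2 - 8*p + 16)/(p^2 + 11*p + 28)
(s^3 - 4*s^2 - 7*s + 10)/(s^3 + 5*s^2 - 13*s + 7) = (s^2 - 3*s - 10)/(s^2 + 6*s - 7)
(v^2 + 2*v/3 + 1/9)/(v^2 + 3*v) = (9*v^2 + 6*v + 1)/(9*v*(v + 3))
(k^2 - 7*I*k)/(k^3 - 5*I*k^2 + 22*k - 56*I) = k/(k^2 + 2*I*k + 8)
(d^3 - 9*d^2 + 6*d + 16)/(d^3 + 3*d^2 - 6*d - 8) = (d - 8)/(d + 4)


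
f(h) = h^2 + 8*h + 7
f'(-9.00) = -10.00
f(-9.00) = 16.00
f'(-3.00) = 2.00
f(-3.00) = -8.00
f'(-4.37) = -0.74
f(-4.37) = -8.86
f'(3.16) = 14.32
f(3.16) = 42.27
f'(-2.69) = 2.62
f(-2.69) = -7.28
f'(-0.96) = 6.08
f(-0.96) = 0.24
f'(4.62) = 17.24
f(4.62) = 65.30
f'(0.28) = 8.56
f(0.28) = 9.32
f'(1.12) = 10.24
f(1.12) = 17.21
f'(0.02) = 8.04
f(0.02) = 7.16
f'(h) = 2*h + 8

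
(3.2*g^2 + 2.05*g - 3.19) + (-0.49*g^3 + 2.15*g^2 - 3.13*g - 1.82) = -0.49*g^3 + 5.35*g^2 - 1.08*g - 5.01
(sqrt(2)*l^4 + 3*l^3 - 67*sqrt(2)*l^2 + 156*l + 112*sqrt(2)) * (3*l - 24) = 3*sqrt(2)*l^5 - 24*sqrt(2)*l^4 + 9*l^4 - 201*sqrt(2)*l^3 - 72*l^3 + 468*l^2 + 1608*sqrt(2)*l^2 - 3744*l + 336*sqrt(2)*l - 2688*sqrt(2)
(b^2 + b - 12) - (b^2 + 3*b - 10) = -2*b - 2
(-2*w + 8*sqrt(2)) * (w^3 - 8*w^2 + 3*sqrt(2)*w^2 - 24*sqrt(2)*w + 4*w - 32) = -2*w^4 + 2*sqrt(2)*w^3 + 16*w^3 - 16*sqrt(2)*w^2 + 40*w^2 - 320*w + 32*sqrt(2)*w - 256*sqrt(2)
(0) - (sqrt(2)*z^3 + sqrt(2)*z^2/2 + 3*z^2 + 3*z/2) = -sqrt(2)*z^3 - 3*z^2 - sqrt(2)*z^2/2 - 3*z/2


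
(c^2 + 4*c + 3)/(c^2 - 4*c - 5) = (c + 3)/(c - 5)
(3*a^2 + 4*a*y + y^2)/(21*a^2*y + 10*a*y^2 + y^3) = (a + y)/(y*(7*a + y))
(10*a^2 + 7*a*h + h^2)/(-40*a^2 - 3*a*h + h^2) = (-2*a - h)/(8*a - h)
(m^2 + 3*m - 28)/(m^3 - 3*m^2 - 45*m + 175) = (m - 4)/(m^2 - 10*m + 25)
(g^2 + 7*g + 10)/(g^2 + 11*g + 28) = (g^2 + 7*g + 10)/(g^2 + 11*g + 28)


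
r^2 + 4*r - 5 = (r - 1)*(r + 5)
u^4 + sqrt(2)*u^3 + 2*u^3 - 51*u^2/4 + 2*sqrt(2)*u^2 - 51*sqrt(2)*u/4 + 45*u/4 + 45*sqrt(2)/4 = (u - 3/2)^2*(u + 5)*(u + sqrt(2))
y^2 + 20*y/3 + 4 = (y + 2/3)*(y + 6)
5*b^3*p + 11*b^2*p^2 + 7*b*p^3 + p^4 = p*(b + p)^2*(5*b + p)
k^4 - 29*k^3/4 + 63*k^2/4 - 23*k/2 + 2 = (k - 4)*(k - 2)*(k - 1)*(k - 1/4)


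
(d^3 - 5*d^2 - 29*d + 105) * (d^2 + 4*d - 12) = d^5 - d^4 - 61*d^3 + 49*d^2 + 768*d - 1260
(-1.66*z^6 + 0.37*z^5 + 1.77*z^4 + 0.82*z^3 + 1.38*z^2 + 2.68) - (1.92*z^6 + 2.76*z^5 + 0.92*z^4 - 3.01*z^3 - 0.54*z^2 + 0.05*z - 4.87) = -3.58*z^6 - 2.39*z^5 + 0.85*z^4 + 3.83*z^3 + 1.92*z^2 - 0.05*z + 7.55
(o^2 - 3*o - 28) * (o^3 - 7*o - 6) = o^5 - 3*o^4 - 35*o^3 + 15*o^2 + 214*o + 168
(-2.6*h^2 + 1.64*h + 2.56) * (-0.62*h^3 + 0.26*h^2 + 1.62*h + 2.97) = 1.612*h^5 - 1.6928*h^4 - 5.3728*h^3 - 4.3996*h^2 + 9.018*h + 7.6032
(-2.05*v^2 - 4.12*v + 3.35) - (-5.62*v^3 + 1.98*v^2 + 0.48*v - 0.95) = 5.62*v^3 - 4.03*v^2 - 4.6*v + 4.3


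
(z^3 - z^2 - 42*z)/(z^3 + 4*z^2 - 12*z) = (z - 7)/(z - 2)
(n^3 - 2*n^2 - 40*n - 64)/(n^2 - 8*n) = n + 6 + 8/n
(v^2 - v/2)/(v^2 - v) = (v - 1/2)/(v - 1)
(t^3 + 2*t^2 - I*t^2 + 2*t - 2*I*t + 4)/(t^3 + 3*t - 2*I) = (t^3 + t^2*(2 - I) + 2*t*(1 - I) + 4)/(t^3 + 3*t - 2*I)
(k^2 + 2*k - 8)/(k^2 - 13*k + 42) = (k^2 + 2*k - 8)/(k^2 - 13*k + 42)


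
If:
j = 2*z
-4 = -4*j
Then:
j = 1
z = 1/2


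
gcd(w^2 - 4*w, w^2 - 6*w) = w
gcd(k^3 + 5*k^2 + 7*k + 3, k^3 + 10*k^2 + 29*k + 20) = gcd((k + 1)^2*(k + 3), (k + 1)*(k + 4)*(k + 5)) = k + 1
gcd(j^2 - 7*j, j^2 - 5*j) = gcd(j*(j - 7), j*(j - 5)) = j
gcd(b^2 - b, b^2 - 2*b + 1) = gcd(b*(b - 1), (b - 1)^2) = b - 1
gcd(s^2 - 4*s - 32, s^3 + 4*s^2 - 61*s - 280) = s - 8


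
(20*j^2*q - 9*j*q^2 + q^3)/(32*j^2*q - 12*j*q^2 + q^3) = (-5*j + q)/(-8*j + q)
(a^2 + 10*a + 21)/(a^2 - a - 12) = (a + 7)/(a - 4)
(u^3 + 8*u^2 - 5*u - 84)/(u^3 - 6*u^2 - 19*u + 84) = (u + 7)/(u - 7)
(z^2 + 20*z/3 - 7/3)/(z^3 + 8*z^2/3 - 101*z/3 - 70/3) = (3*z - 1)/(3*z^2 - 13*z - 10)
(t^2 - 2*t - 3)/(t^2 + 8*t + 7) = (t - 3)/(t + 7)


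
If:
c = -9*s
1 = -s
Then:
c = 9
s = -1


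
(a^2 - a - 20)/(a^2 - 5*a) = (a + 4)/a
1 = 1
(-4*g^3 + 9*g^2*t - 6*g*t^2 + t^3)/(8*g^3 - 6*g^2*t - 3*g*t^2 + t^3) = (-g + t)/(2*g + t)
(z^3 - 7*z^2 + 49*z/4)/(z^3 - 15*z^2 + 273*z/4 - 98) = z/(z - 8)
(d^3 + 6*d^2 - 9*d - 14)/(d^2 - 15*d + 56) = (d^3 + 6*d^2 - 9*d - 14)/(d^2 - 15*d + 56)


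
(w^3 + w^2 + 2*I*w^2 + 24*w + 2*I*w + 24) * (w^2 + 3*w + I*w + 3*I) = w^5 + 4*w^4 + 3*I*w^4 + 25*w^3 + 12*I*w^3 + 88*w^2 + 33*I*w^2 + 66*w + 96*I*w + 72*I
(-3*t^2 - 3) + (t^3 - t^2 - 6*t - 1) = t^3 - 4*t^2 - 6*t - 4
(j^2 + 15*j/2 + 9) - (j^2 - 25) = 15*j/2 + 34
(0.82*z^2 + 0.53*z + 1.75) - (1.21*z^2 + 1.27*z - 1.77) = -0.39*z^2 - 0.74*z + 3.52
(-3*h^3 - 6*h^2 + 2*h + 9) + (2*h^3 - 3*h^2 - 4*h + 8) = -h^3 - 9*h^2 - 2*h + 17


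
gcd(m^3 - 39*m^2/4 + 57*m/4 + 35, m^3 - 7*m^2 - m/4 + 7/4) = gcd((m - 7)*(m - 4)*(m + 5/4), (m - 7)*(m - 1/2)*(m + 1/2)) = m - 7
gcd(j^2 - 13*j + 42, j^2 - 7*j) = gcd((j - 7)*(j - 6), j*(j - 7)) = j - 7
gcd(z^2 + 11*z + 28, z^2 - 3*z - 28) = z + 4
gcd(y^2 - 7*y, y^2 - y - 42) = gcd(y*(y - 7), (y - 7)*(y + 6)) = y - 7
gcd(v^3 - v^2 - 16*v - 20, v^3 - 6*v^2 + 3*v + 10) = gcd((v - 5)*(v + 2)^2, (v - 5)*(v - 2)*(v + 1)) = v - 5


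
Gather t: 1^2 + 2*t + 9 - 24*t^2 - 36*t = -24*t^2 - 34*t + 10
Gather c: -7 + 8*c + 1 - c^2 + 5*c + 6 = -c^2 + 13*c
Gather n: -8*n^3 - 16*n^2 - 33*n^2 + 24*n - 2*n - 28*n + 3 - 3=-8*n^3 - 49*n^2 - 6*n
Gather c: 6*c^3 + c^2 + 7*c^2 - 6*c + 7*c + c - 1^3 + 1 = 6*c^3 + 8*c^2 + 2*c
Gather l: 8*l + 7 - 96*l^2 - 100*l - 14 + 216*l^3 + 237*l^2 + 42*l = 216*l^3 + 141*l^2 - 50*l - 7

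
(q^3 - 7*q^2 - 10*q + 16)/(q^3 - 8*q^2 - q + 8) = (q + 2)/(q + 1)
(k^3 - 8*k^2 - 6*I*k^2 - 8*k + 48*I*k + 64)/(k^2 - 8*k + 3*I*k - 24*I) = (k^2 - 6*I*k - 8)/(k + 3*I)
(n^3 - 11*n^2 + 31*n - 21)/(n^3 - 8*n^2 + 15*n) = (n^2 - 8*n + 7)/(n*(n - 5))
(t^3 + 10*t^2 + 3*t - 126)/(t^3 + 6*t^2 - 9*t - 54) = (t + 7)/(t + 3)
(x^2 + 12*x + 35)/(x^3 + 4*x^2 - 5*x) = (x + 7)/(x*(x - 1))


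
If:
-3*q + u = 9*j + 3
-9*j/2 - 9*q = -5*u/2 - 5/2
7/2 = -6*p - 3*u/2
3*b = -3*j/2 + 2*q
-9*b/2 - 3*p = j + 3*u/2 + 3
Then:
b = 565/2466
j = -77/137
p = -17/1644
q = -32/411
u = -314/137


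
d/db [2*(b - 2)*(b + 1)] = 4*b - 2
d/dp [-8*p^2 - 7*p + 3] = -16*p - 7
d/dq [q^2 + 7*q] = 2*q + 7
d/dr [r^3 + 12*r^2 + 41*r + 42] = 3*r^2 + 24*r + 41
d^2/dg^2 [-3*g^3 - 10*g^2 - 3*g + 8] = -18*g - 20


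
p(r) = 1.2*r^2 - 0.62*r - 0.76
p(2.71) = 6.37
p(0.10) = -0.81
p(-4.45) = 25.76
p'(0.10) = -0.38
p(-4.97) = 31.96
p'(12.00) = 28.18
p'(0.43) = 0.41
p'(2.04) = 4.28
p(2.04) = 2.97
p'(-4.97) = -12.55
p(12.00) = 164.60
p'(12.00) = 28.18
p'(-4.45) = -11.30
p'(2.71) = 5.88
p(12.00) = 164.60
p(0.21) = -0.84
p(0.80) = -0.49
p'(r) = 2.4*r - 0.62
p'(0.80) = 1.30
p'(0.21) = -0.12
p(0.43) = -0.80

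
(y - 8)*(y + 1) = y^2 - 7*y - 8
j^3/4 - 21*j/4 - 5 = (j/4 + 1)*(j - 5)*(j + 1)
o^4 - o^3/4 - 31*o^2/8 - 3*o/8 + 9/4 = (o - 2)*(o - 3/4)*(o + 1)*(o + 3/2)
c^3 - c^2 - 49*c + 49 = (c - 7)*(c - 1)*(c + 7)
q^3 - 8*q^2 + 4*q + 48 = (q - 6)*(q - 4)*(q + 2)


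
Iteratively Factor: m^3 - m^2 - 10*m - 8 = (m - 4)*(m^2 + 3*m + 2) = (m - 4)*(m + 2)*(m + 1)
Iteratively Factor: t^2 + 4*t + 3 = (t + 1)*(t + 3)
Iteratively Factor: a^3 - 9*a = (a)*(a^2 - 9) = a*(a + 3)*(a - 3)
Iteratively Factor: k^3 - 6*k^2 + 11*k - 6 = (k - 1)*(k^2 - 5*k + 6) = (k - 2)*(k - 1)*(k - 3)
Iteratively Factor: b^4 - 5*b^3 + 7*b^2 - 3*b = (b - 3)*(b^3 - 2*b^2 + b) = (b - 3)*(b - 1)*(b^2 - b) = b*(b - 3)*(b - 1)*(b - 1)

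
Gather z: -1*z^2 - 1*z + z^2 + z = 0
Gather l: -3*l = -3*l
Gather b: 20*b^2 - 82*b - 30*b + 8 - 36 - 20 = 20*b^2 - 112*b - 48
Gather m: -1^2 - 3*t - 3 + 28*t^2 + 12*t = 28*t^2 + 9*t - 4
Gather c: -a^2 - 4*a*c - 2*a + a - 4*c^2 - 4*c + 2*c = -a^2 - a - 4*c^2 + c*(-4*a - 2)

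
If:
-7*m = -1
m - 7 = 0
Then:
No Solution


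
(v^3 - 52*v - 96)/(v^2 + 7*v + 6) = (v^2 - 6*v - 16)/(v + 1)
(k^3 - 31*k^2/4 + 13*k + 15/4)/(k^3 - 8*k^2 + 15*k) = (k + 1/4)/k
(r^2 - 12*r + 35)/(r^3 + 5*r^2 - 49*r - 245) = (r - 5)/(r^2 + 12*r + 35)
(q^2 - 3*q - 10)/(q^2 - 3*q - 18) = (-q^2 + 3*q + 10)/(-q^2 + 3*q + 18)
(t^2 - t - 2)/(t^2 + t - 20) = (t^2 - t - 2)/(t^2 + t - 20)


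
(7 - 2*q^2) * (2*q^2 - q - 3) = -4*q^4 + 2*q^3 + 20*q^2 - 7*q - 21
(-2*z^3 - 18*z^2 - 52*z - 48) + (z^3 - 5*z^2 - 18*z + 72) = -z^3 - 23*z^2 - 70*z + 24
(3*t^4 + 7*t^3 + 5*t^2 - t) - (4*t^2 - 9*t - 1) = 3*t^4 + 7*t^3 + t^2 + 8*t + 1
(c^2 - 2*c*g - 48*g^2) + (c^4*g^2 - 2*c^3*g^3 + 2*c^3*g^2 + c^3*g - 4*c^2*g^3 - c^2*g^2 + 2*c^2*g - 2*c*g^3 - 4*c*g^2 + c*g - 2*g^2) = c^4*g^2 - 2*c^3*g^3 + 2*c^3*g^2 + c^3*g - 4*c^2*g^3 - c^2*g^2 + 2*c^2*g + c^2 - 2*c*g^3 - 4*c*g^2 - c*g - 50*g^2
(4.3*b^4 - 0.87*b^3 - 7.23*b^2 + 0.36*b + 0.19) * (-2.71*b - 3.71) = -11.653*b^5 - 13.5953*b^4 + 22.821*b^3 + 25.8477*b^2 - 1.8505*b - 0.7049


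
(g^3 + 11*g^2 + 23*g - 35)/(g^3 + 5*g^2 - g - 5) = (g + 7)/(g + 1)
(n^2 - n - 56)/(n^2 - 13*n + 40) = (n + 7)/(n - 5)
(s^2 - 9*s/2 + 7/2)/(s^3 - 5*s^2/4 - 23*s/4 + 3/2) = 2*(2*s^2 - 9*s + 7)/(4*s^3 - 5*s^2 - 23*s + 6)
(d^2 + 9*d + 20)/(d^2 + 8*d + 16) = (d + 5)/(d + 4)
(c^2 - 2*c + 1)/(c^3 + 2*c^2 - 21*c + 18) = (c - 1)/(c^2 + 3*c - 18)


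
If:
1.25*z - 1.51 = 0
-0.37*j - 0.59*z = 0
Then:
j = -1.93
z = 1.21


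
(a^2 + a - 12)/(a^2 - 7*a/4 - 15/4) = 4*(a + 4)/(4*a + 5)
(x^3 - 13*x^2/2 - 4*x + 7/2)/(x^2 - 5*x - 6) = (2*x^2 - 15*x + 7)/(2*(x - 6))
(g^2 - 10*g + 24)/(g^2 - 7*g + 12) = (g - 6)/(g - 3)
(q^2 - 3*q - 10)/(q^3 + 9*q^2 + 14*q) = (q - 5)/(q*(q + 7))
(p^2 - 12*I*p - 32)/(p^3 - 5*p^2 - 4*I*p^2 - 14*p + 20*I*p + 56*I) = (p - 8*I)/(p^2 - 5*p - 14)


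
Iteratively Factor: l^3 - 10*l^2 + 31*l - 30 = (l - 2)*(l^2 - 8*l + 15) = (l - 3)*(l - 2)*(l - 5)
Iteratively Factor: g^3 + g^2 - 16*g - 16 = (g - 4)*(g^2 + 5*g + 4) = (g - 4)*(g + 4)*(g + 1)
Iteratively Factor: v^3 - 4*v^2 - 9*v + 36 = (v + 3)*(v^2 - 7*v + 12) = (v - 4)*(v + 3)*(v - 3)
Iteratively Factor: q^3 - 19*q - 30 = (q + 2)*(q^2 - 2*q - 15) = (q - 5)*(q + 2)*(q + 3)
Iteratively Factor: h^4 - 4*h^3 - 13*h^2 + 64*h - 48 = (h - 1)*(h^3 - 3*h^2 - 16*h + 48) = (h - 1)*(h + 4)*(h^2 - 7*h + 12) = (h - 4)*(h - 1)*(h + 4)*(h - 3)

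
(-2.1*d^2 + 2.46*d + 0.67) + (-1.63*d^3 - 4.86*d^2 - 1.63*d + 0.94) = -1.63*d^3 - 6.96*d^2 + 0.83*d + 1.61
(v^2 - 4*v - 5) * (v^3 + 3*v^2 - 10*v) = v^5 - v^4 - 27*v^3 + 25*v^2 + 50*v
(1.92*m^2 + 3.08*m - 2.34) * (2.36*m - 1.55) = 4.5312*m^3 + 4.2928*m^2 - 10.2964*m + 3.627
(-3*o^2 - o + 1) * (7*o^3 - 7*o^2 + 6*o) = -21*o^5 + 14*o^4 - 4*o^3 - 13*o^2 + 6*o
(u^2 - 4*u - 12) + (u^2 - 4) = 2*u^2 - 4*u - 16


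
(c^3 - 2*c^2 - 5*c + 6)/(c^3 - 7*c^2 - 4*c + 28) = (c^2 - 4*c + 3)/(c^2 - 9*c + 14)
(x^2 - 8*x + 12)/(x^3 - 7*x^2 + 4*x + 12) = 1/(x + 1)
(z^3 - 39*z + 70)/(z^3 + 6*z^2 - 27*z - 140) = (z - 2)/(z + 4)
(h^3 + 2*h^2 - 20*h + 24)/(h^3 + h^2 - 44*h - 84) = (h^2 - 4*h + 4)/(h^2 - 5*h - 14)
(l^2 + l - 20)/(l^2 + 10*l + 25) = (l - 4)/(l + 5)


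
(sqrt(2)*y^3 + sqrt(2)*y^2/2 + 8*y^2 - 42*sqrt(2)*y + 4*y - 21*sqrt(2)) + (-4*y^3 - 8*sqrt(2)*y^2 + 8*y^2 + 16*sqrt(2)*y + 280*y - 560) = -4*y^3 + sqrt(2)*y^3 - 15*sqrt(2)*y^2/2 + 16*y^2 - 26*sqrt(2)*y + 284*y - 560 - 21*sqrt(2)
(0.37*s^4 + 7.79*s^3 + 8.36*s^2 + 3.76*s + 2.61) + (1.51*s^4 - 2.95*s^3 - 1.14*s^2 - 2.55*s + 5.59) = 1.88*s^4 + 4.84*s^3 + 7.22*s^2 + 1.21*s + 8.2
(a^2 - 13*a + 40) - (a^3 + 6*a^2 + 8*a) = -a^3 - 5*a^2 - 21*a + 40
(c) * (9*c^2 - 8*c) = 9*c^3 - 8*c^2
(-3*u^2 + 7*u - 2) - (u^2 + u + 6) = -4*u^2 + 6*u - 8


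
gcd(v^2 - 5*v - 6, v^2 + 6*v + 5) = v + 1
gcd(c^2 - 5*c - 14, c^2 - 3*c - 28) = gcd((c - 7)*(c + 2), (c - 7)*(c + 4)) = c - 7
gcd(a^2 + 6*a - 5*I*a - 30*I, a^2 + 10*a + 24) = a + 6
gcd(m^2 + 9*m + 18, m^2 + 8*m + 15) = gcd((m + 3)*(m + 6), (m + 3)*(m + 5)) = m + 3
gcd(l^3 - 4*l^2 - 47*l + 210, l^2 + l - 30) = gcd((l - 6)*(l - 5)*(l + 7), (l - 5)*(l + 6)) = l - 5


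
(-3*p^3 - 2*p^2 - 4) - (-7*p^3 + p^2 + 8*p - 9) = 4*p^3 - 3*p^2 - 8*p + 5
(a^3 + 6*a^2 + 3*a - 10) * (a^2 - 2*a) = a^5 + 4*a^4 - 9*a^3 - 16*a^2 + 20*a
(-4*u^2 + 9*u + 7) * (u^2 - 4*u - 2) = -4*u^4 + 25*u^3 - 21*u^2 - 46*u - 14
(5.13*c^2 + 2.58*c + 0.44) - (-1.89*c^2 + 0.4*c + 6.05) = 7.02*c^2 + 2.18*c - 5.61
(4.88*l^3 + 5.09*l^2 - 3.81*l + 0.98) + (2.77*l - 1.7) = 4.88*l^3 + 5.09*l^2 - 1.04*l - 0.72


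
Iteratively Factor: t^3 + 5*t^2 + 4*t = (t)*(t^2 + 5*t + 4) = t*(t + 4)*(t + 1)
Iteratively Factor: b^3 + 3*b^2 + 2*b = (b + 1)*(b^2 + 2*b) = (b + 1)*(b + 2)*(b)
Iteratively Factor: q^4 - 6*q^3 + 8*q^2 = (q - 2)*(q^3 - 4*q^2) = q*(q - 2)*(q^2 - 4*q) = q*(q - 4)*(q - 2)*(q)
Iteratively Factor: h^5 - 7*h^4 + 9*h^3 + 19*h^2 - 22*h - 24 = (h - 4)*(h^4 - 3*h^3 - 3*h^2 + 7*h + 6) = (h - 4)*(h - 2)*(h^3 - h^2 - 5*h - 3) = (h - 4)*(h - 2)*(h + 1)*(h^2 - 2*h - 3) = (h - 4)*(h - 2)*(h + 1)^2*(h - 3)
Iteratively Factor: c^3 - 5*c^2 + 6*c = (c - 2)*(c^2 - 3*c) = (c - 3)*(c - 2)*(c)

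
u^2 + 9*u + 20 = (u + 4)*(u + 5)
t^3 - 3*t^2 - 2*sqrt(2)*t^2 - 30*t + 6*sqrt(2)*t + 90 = (t - 3)*(t - 5*sqrt(2))*(t + 3*sqrt(2))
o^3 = o^3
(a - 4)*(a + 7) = a^2 + 3*a - 28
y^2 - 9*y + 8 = (y - 8)*(y - 1)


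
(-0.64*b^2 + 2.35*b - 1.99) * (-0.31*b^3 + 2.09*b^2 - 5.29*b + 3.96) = 0.1984*b^5 - 2.0661*b^4 + 8.914*b^3 - 19.125*b^2 + 19.8331*b - 7.8804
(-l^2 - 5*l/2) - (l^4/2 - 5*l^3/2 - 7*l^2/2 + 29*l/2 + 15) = -l^4/2 + 5*l^3/2 + 5*l^2/2 - 17*l - 15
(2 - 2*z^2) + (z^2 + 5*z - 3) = -z^2 + 5*z - 1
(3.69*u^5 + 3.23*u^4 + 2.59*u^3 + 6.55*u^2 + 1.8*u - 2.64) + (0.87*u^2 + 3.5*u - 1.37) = 3.69*u^5 + 3.23*u^4 + 2.59*u^3 + 7.42*u^2 + 5.3*u - 4.01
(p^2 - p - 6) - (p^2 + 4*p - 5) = -5*p - 1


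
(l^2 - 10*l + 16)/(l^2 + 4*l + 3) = (l^2 - 10*l + 16)/(l^2 + 4*l + 3)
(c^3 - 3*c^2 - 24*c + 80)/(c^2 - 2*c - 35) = (c^2 - 8*c + 16)/(c - 7)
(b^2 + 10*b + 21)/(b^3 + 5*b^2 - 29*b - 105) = 1/(b - 5)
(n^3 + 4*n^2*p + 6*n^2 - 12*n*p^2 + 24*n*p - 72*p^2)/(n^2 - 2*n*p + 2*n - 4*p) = (n^2 + 6*n*p + 6*n + 36*p)/(n + 2)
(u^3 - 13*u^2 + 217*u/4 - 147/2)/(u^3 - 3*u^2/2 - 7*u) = (u^2 - 19*u/2 + 21)/(u*(u + 2))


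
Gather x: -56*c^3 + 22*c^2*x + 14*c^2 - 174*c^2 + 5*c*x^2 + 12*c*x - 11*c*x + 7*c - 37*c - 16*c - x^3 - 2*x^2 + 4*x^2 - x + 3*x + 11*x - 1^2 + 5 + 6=-56*c^3 - 160*c^2 - 46*c - x^3 + x^2*(5*c + 2) + x*(22*c^2 + c + 13) + 10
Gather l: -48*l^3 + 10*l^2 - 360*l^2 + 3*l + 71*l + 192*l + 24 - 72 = -48*l^3 - 350*l^2 + 266*l - 48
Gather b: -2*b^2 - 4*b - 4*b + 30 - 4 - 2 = -2*b^2 - 8*b + 24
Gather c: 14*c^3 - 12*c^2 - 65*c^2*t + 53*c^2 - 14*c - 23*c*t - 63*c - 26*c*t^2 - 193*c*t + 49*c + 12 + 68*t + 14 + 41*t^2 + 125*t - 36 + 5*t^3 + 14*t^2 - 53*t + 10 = 14*c^3 + c^2*(41 - 65*t) + c*(-26*t^2 - 216*t - 28) + 5*t^3 + 55*t^2 + 140*t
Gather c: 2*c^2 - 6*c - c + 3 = 2*c^2 - 7*c + 3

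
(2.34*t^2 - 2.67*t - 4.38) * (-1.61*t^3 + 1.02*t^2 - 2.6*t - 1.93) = -3.7674*t^5 + 6.6855*t^4 - 1.7556*t^3 - 2.0418*t^2 + 16.5411*t + 8.4534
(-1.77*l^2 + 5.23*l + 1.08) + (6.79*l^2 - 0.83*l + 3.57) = 5.02*l^2 + 4.4*l + 4.65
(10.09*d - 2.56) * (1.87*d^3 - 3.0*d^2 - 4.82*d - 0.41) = 18.8683*d^4 - 35.0572*d^3 - 40.9538*d^2 + 8.2023*d + 1.0496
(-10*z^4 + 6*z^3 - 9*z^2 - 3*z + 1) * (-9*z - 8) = 90*z^5 + 26*z^4 + 33*z^3 + 99*z^2 + 15*z - 8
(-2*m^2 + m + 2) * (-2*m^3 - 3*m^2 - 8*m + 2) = 4*m^5 + 4*m^4 + 9*m^3 - 18*m^2 - 14*m + 4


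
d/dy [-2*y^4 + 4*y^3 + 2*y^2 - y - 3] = -8*y^3 + 12*y^2 + 4*y - 1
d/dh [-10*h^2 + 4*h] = 4 - 20*h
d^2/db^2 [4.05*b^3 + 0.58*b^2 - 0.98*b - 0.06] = 24.3*b + 1.16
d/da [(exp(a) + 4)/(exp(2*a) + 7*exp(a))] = (-exp(2*a) - 8*exp(a) - 28)*exp(-a)/(exp(2*a) + 14*exp(a) + 49)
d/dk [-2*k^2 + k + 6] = 1 - 4*k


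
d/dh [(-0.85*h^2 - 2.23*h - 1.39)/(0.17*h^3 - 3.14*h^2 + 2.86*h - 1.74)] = (0.1445*h^4 + 0.7582*h^3 - 8.7243*h^2 - 5.7712*h + 7.8556)/(0.0289*h^6 - 1.0676*h^5 + 10.832*h^4 - 18.5524*h^3 + 19.1068*h^2 - 9.9528*h + 3.0276)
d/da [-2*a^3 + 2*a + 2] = 2 - 6*a^2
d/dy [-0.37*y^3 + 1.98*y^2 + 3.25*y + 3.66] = -1.11*y^2 + 3.96*y + 3.25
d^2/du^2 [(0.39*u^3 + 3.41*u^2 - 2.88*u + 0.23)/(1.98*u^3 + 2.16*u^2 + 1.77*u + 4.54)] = (-7.105427357601e-15*u^7 + 23.401224*u^6 - 75.9452760000001*u^5 - 176.856372*u^4 - 451.372698*u^3 + 140.106456*u^2 + 210.556656*u + 183.78751)/(7.762392*u^9 + 25.404192*u^8 + 48.530988*u^7 + 108.89316*u^6 + 159.883794*u^5 + 179.311968*u^4 + 232.122105*u^3 + 176.233266*u^2 + 109.447596*u + 93.576664)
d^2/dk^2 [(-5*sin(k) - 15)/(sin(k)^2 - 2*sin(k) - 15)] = 5*(sin(k)^2 + 5*sin(k) - 2)/(sin(k) - 5)^3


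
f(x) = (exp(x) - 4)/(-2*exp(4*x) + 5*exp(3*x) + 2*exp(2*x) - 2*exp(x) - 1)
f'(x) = (exp(x) - 4)*(8*exp(4*x) - 15*exp(3*x) - 4*exp(2*x) + 2*exp(x))/(-2*exp(4*x) + 5*exp(3*x) + 2*exp(2*x) - 2*exp(x) - 1)^2 + exp(x)/(-2*exp(4*x) + 5*exp(3*x) + 2*exp(2*x) - 2*exp(x) - 1) = (6*exp(4*x) - 42*exp(3*x) + 58*exp(2*x) + 16*exp(x) - 9)*exp(x)/(4*exp(8*x) - 20*exp(7*x) + 17*exp(6*x) + 28*exp(5*x) - 12*exp(4*x) - 18*exp(3*x) + 4*exp(x) + 1)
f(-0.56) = 4.45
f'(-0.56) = 11.41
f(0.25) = -0.56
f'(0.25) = 1.87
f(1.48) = -0.00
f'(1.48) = -0.01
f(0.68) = -0.19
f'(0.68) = 0.27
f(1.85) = -0.00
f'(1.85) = 0.00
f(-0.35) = 20.63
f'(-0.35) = 493.39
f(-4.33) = 3.89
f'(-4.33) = -0.11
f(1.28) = 0.00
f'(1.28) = -0.08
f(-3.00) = 3.61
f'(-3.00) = -0.34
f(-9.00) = 4.00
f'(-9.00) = 0.00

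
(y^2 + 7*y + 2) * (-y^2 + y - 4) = -y^4 - 6*y^3 + y^2 - 26*y - 8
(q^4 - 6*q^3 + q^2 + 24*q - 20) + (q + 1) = q^4 - 6*q^3 + q^2 + 25*q - 19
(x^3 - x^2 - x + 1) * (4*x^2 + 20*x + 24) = 4*x^5 + 16*x^4 - 40*x^2 - 4*x + 24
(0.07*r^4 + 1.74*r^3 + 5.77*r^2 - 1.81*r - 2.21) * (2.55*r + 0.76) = 0.1785*r^5 + 4.4902*r^4 + 16.0359*r^3 - 0.230300000000001*r^2 - 7.0111*r - 1.6796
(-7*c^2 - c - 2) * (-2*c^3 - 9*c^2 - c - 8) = 14*c^5 + 65*c^4 + 20*c^3 + 75*c^2 + 10*c + 16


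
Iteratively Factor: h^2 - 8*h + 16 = (h - 4)*(h - 4)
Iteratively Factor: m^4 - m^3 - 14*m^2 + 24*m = (m + 4)*(m^3 - 5*m^2 + 6*m) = m*(m + 4)*(m^2 - 5*m + 6) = m*(m - 3)*(m + 4)*(m - 2)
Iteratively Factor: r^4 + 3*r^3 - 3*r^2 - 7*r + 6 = (r + 2)*(r^3 + r^2 - 5*r + 3) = (r + 2)*(r + 3)*(r^2 - 2*r + 1) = (r - 1)*(r + 2)*(r + 3)*(r - 1)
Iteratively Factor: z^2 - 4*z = (z - 4)*(z)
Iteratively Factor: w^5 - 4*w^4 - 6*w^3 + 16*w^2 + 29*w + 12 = (w - 3)*(w^4 - w^3 - 9*w^2 - 11*w - 4) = (w - 3)*(w + 1)*(w^3 - 2*w^2 - 7*w - 4) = (w - 3)*(w + 1)^2*(w^2 - 3*w - 4) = (w - 4)*(w - 3)*(w + 1)^2*(w + 1)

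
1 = 1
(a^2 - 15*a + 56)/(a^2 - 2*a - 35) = (a - 8)/(a + 5)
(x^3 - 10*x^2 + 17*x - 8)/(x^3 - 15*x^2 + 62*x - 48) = (x - 1)/(x - 6)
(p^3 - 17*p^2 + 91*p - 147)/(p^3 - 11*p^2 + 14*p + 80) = (p^3 - 17*p^2 + 91*p - 147)/(p^3 - 11*p^2 + 14*p + 80)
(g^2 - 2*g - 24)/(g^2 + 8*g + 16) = (g - 6)/(g + 4)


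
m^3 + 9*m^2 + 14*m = m*(m + 2)*(m + 7)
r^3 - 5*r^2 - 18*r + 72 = (r - 6)*(r - 3)*(r + 4)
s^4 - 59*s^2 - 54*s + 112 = (s - 8)*(s - 1)*(s + 2)*(s + 7)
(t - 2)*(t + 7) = t^2 + 5*t - 14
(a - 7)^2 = a^2 - 14*a + 49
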